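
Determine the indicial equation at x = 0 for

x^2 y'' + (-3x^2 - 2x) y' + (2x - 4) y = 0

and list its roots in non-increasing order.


Divide by x^2 to reach normal form y'' + P_1(x) y' + P_2(x) y = 0 with P_1(x) = -3 - 2/x and P_2(x) = 2/x - 4/x^2.
x = 0 is a singular point because the y'-coefficient -3 - 2/x has a pole at x = 0 and the y-coefficient 2/x - 4/x^2 has a pole at x = 0.
It is a regular singular point because x P_1(x) = p(x) = -3x - 2 and x^2 P_2(x) = q(x) = 2x - 4 are polynomials, hence analytic at x = 0.
p(0) = -2,  q(0) = -4.
Indicial equation: r(r-1) + p(0) r + q(0) = 0, i.e. r^2 + (p(0) - 1) r + q(0) = 0, i.e. r^2 - 3 r - 4 = 0.
Discriminant: (-3)^2 - 4(-4) = 25, so r = (3 ± 5)/2.
Solving: r_1 = 4, r_2 = -1.

indicial: r^2 - 3 r - 4 = 0; roots r_1 = 4, r_2 = -1


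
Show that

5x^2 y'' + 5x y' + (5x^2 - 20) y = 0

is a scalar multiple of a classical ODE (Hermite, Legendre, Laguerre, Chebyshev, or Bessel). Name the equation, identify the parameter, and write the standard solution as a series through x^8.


All three coefficients share the factor 5; dividing through by 5 gives  x^2 y'' + x y' + (x^2 - 4) y = 0.
This matches the Bessel equation x^2 y'' + x y' + (x^2 - nu^2) y = 0 with nu^2 = 4, so nu = 2; the solution bounded at x = 0 is J_2(x).
Frobenius at x = 0: indicial roots ±nu; for r = nu the recurrence k(k + 2nu) c_k = -c_{k-2} gives the standard series J_nu(x) = sum_{k>=0} (-1)^k / (k! (k+nu)!) (x/2)^(2k+nu). Evaluate the first 4 terms:
  k = 0: (-1)^0 / (0! * 2! * 2^2) x^2 = 1/(1*2*4) x^2 = (1/8) x^2
  k = 1: (-1)^1 / (1! * 3! * 2^4) x^4 = -1/(1*6*16) x^4 = (-1/96) x^4
  k = 2: (-1)^2 / (2! * 4! * 2^6) x^6 = 1/(2*24*64) x^6 = (1/3072) x^6
  k = 3: (-1)^3 / (3! * 5! * 2^8) x^8 = -1/(6*120*256) x^8 = (-1/184320) x^8
Hence J_2(x) = -x^8/184320 + x^6/3072 - x^4/96 + x^2/8 + ....

J_2(x); series = -x^8/184320 + x^6/3072 - x^4/96 + x^2/8


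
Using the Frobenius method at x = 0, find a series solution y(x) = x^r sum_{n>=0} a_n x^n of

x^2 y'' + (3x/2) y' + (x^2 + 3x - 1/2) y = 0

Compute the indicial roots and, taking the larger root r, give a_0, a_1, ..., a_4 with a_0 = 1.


Write in Frobenius form y'' + (p(x)/x) y' + (q(x)/x^2) y = 0:
  p(x) = 3/2,  q(x) = x^2 + 3x - 1/2.
Indicial equation: r(r-1) + (3/2) r + (-1/2) = 0 -> roots r_1 = 1/2, r_2 = -1.
Take r = r_1 = 1/2. Let y(x) = x^r sum_{n>=0} a_n x^n with a_0 = 1.
Substitute y = x^r sum a_n x^n and match x^{r+n}. The recurrence is
  D(n) a_n + 3 a_{n-1} + 1 a_{n-2} = 0,  where D(n) = (r+n)(r+n-1) + (3/2)(r+n) + (-1/2).
  a_n = [-3 a_{n-1} - 1 a_{n-2}] / D(n).
Since the indicial polynomial factors as (r - r_1)(r - r_2), D(n) = (r_1 + n - r_1)(r_1 + n - r_2) = n(n + 3/2).
Evaluating step by step (a_0 = 1):
  n = 1: D(1) = 1(1 + 3/2) = 5/2; numerator = -3(1) = -3; a_1 = (-3)/(5/2) = -6/5
  n = 2: D(2) = 2(2 + 3/2) = 7; numerator = -3(-6/5) - 1(1) = 13/5; a_2 = (13/5)/(7) = 13/35
  n = 3: D(3) = 3(3 + 3/2) = 27/2; numerator = -3(13/35) - 1(-6/5) = 3/35; a_3 = (3/35)/(27/2) = 2/315
  n = 4: D(4) = 4(4 + 3/2) = 22; numerator = -3(2/315) - 1(13/35) = -41/105; a_4 = (-41/105)/(22) = -41/2310

r = 1/2; a_0 = 1; a_1 = -6/5; a_2 = 13/35; a_3 = 2/315; a_4 = -41/2310


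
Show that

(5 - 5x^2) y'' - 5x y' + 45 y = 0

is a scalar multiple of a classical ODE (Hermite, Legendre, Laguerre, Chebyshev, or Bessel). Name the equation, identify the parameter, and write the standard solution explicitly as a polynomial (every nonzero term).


All three coefficients share the factor 5; dividing through by 5 gives  (1 - x^2) y'' - x y' + 9 y = 0.
This matches the Chebyshev equation (1 - x^2) y'' - x y' + n^2 y = 0 (note the -x y' term, not -2x y') with n^2 = 9, so n = 3; the polynomial solution is T_3(x).
With y = sum_k a_k x^k, matching x^k gives (k+2)(k+1) a_{k+2} = (k^2 - n^2) a_k = (k - 3)(k + 3) a_k. The right side vanishes at k = 3, so the series with the parity of 3 terminates at degree 3.
Standard normalization: leading coefficient of T_n is 2^(n-1), so a_3 = 2^2 = 4. Work downward with a_k = (k+1)(k+2) a_{k+2} / ((k - 3)(k + 3)):
  a_1 = (2)(3)(4) / ((1 - 3)(1 + 3)) = 24/(-8) = -3
Hence T_3(x) = 4 x^3 - 3 x.

T_3(x); series = 4 x^3 - 3 x


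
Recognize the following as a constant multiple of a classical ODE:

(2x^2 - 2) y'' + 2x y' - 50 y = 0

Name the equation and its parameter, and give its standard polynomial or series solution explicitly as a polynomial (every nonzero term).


All three coefficients share the factor -2; dividing through by -2 gives  (1 - x^2) y'' - x y' + 25 y = 0.
This matches the Chebyshev equation (1 - x^2) y'' - x y' + n^2 y = 0 (note the -x y' term, not -2x y') with n^2 = 25, so n = 5; the polynomial solution is T_5(x).
With y = sum_k a_k x^k, matching x^k gives (k+2)(k+1) a_{k+2} = (k^2 - n^2) a_k = (k - 5)(k + 5) a_k. The right side vanishes at k = 5, so the series with the parity of 5 terminates at degree 5.
Standard normalization: leading coefficient of T_n is 2^(n-1), so a_5 = 2^4 = 16. Work downward with a_k = (k+1)(k+2) a_{k+2} / ((k - 5)(k + 5)):
  a_3 = (4)(5)(16) / ((3 - 5)(3 + 5)) = 320/(-16) = -20
  a_1 = (2)(3)(-20) / ((1 - 5)(1 + 5)) = -120/(-24) = 5
Hence T_5(x) = 16 x^5 - 20 x^3 + 5 x.

T_5(x); series = 16 x^5 - 20 x^3 + 5 x


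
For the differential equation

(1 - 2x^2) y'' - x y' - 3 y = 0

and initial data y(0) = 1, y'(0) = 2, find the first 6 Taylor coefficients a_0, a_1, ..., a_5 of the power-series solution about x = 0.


Ansatz: y(x) = sum_{n>=0} a_n x^n, so y'(x) = sum_{n>=1} n a_n x^(n-1) and y''(x) = sum_{n>=2} n(n-1) a_n x^(n-2).
Substitute into P(x) y'' + Q(x) y' + R(x) y = 0 with P(x) = 1 - 2x^2, Q(x) = -x, R(x) = -3, and match powers of x.
Initial conditions: a_0 = 1, a_1 = 2.
Setting the coefficient of each power of x to zero and solving order by order (substituting the coefficients already found):
  x^0: 2 a_2 - 3 a_0 = 0  ->  2 a_2 = 3 a_0 = 3  ->  a_2 = 3/2
  x^1: 6 a_3 - 4 a_1 = 0  ->  6 a_3 = 4 a_1 = 8  ->  a_3 = 4/3
  x^2: 12 a_4 - 9 a_2 = 0  ->  12 a_4 = 9 a_2 = 27/2  ->  a_4 = 9/8
  x^3: 20 a_5 - 18 a_3 = 0  ->  20 a_5 = 18 a_3 = 24  ->  a_5 = 6/5
Truncated series: y(x) = 1 + 2 x + (3/2) x^2 + (4/3) x^3 + (9/8) x^4 + (6/5) x^5 + O(x^6).

a_0 = 1; a_1 = 2; a_2 = 3/2; a_3 = 4/3; a_4 = 9/8; a_5 = 6/5


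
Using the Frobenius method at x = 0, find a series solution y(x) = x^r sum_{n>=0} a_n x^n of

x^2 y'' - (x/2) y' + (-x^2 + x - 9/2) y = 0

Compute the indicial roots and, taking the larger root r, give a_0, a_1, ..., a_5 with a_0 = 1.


Write in Frobenius form y'' + (p(x)/x) y' + (q(x)/x^2) y = 0:
  p(x) = -1/2,  q(x) = -x^2 + x - 9/2.
Indicial equation: r(r-1) + (-1/2) r + (-9/2) = 0 -> roots r_1 = 3, r_2 = -3/2.
Take r = r_1 = 3. Let y(x) = x^r sum_{n>=0} a_n x^n with a_0 = 1.
Substitute y = x^r sum a_n x^n and match x^{r+n}. The recurrence is
  D(n) a_n + 1 a_{n-1} - 1 a_{n-2} = 0,  where D(n) = (r+n)(r+n-1) + (-1/2)(r+n) + (-9/2).
  a_n = [-1 a_{n-1} + 1 a_{n-2}] / D(n).
Since the indicial polynomial factors as (r - r_1)(r - r_2), D(n) = (r_1 + n - r_1)(r_1 + n - r_2) = n(n + 9/2).
Evaluating step by step (a_0 = 1):
  n = 1: D(1) = 1(1 + 9/2) = 11/2; numerator = -1(1) = -1; a_1 = (-1)/(11/2) = -2/11
  n = 2: D(2) = 2(2 + 9/2) = 13; numerator = -1(-2/11) + 1(1) = 13/11; a_2 = (13/11)/(13) = 1/11
  n = 3: D(3) = 3(3 + 9/2) = 45/2; numerator = -1(1/11) + 1(-2/11) = -3/11; a_3 = (-3/11)/(45/2) = -2/165
  n = 4: D(4) = 4(4 + 9/2) = 34; numerator = -1(-2/165) + 1(1/11) = 17/165; a_4 = (17/165)/(34) = 1/330
  n = 5: D(5) = 5(5 + 9/2) = 95/2; numerator = -1(1/330) + 1(-2/165) = -1/66; a_5 = (-1/66)/(95/2) = -1/3135

r = 3; a_0 = 1; a_1 = -2/11; a_2 = 1/11; a_3 = -2/165; a_4 = 1/330; a_5 = -1/3135


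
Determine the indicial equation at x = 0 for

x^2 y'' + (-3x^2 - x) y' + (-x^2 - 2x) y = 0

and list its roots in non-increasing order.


Divide by x^2 to reach normal form y'' + P_1(x) y' + P_2(x) y = 0 with P_1(x) = -3 - 1/x and P_2(x) = -1 - 2/x.
x = 0 is a singular point because the y'-coefficient -3 - 1/x has a pole at x = 0 and the y-coefficient -1 - 2/x has a pole at x = 0.
It is a regular singular point because x P_1(x) = p(x) = -3x - 1 and x^2 P_2(x) = q(x) = -x^2 - 2x are polynomials, hence analytic at x = 0.
p(0) = -1,  q(0) = 0.
Indicial equation: r(r-1) + p(0) r + q(0) = 0, i.e. r^2 + (p(0) - 1) r + q(0) = 0, i.e. r^2 - 2 r = 0.
Discriminant: (-2)^2 - 4(0) = 4, so r = (2 ± 2)/2.
Solving: r_1 = 2, r_2 = 0.

indicial: r^2 - 2 r = 0; roots r_1 = 2, r_2 = 0


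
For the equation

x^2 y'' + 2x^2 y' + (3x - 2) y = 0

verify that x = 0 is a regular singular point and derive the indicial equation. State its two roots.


Divide by x^2 to reach normal form y'' + P_1(x) y' + P_2(x) y = 0 with P_1(x) = 2 and P_2(x) = 3/x - 2/x^2.
x = 0 is a singular point because the y-coefficient 3/x - 2/x^2 has a pole at x = 0.
It is a regular singular point because x P_1(x) = p(x) = 2x and x^2 P_2(x) = q(x) = 3x - 2 are polynomials, hence analytic at x = 0.
p(0) = 0,  q(0) = -2.
Indicial equation: r(r-1) + p(0) r + q(0) = 0, i.e. r^2 + (p(0) - 1) r + q(0) = 0, i.e. r^2 - 1 r - 2 = 0.
Discriminant: (-1)^2 - 4(-2) = 9, so r = (1 ± 3)/2.
Solving: r_1 = 2, r_2 = -1.

indicial: r^2 - 1 r - 2 = 0; roots r_1 = 2, r_2 = -1


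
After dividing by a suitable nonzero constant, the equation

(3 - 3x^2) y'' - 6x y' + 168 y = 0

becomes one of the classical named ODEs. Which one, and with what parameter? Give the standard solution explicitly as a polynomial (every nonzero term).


All three coefficients share the factor 3; dividing through by 3 gives  (1 - x^2) y'' - 2x y' + 56 y = 0.
This matches the Legendre equation (1 - x^2) y'' - 2x y' + n(n+1) y = 0 (note the -2x y' term) with n(n+1) = 56, so n = 7; the polynomial solution is P_7(x).
With y = sum_k a_k x^k, matching x^k gives (k+2)(k+1) a_{k+2} = [k(k+1) - n(n+1)] a_k = (k - 7)(k + 8) a_k. The right side vanishes at k = 7, so the series with the parity of 7 terminates at degree 7.
Standard normalization (P_n(1) = 1): leading coefficient (2n)!/(2^n (n!)^2) = 87178291200/(128*25401600) = 429/16, so a_7 = 429/16. Work downward with a_k = (k+1)(k+2) a_{k+2} / ((k - 7)(k + 8)):
  a_5 = (6)(7)(429/16) / ((5 - 7)(5 + 8)) = (9009/8)/(-26) = -693/16
  a_3 = (4)(5)(-693/16) / ((3 - 7)(3 + 8)) = (-3465/4)/(-44) = 315/16
  a_1 = (2)(3)(315/16) / ((1 - 7)(1 + 8)) = (945/8)/(-54) = -35/16
Hence P_7(x) = 429 x^7/16 - 693 x^5/16 + 315 x^3/16 - 35 x/16.

P_7(x); series = 429 x^7/16 - 693 x^5/16 + 315 x^3/16 - 35 x/16


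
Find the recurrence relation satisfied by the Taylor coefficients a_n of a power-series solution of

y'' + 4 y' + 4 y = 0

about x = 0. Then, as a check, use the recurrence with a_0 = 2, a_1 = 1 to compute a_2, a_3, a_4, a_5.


Substitute y = sum_n a_n x^n.
y''(x) has coefficient (n+2)(n+1) a_{n+2} at x^n;
4 y'(x) has coefficient 4 (n+1) a_{n+1} at x^n;
4 y(x) has coefficient 4 a_n at x^n.
Matching x^n: (n+2)(n+1) a_{n+2} + 4 (n+1) a_{n+1} + 4 a_n = 0.
Thus a_{n+2} = [-4 (n+1) a_{n+1} - 4 a_n] / ((n+1)(n+2)).

Check with a_0 = 2, a_1 = 1 (apply the recurrence for n = 0, 1, 2, 3): a_0 = 2, a_1 = 1, a_2 = -6, a_3 = 22/3, a_4 = -16/3, a_5 = 14/5.

a_(n+2) = [-4 (n+1) a_(n+1) - 4 a_n] / ((n+1)(n+2)); check: a_0 = 2, a_1 = 1, a_2 = -6, a_3 = 22/3, a_4 = -16/3, a_5 = 14/5


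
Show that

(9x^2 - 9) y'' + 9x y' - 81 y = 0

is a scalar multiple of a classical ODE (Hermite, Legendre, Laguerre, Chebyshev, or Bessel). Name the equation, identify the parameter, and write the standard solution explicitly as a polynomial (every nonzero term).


All three coefficients share the factor -9; dividing through by -9 gives  (1 - x^2) y'' - x y' + 9 y = 0.
This matches the Chebyshev equation (1 - x^2) y'' - x y' + n^2 y = 0 (note the -x y' term, not -2x y') with n^2 = 9, so n = 3; the polynomial solution is T_3(x).
With y = sum_k a_k x^k, matching x^k gives (k+2)(k+1) a_{k+2} = (k^2 - n^2) a_k = (k - 3)(k + 3) a_k. The right side vanishes at k = 3, so the series with the parity of 3 terminates at degree 3.
Standard normalization: leading coefficient of T_n is 2^(n-1), so a_3 = 2^2 = 4. Work downward with a_k = (k+1)(k+2) a_{k+2} / ((k - 3)(k + 3)):
  a_1 = (2)(3)(4) / ((1 - 3)(1 + 3)) = 24/(-8) = -3
Hence T_3(x) = 4 x^3 - 3 x.

T_3(x); series = 4 x^3 - 3 x


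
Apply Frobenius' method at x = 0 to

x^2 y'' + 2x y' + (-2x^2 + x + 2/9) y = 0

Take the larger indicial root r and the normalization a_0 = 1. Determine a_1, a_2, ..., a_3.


Write in Frobenius form y'' + (p(x)/x) y' + (q(x)/x^2) y = 0:
  p(x) = 2,  q(x) = -2x^2 + x + 2/9.
Indicial equation: r(r-1) + (2) r + (2/9) = 0 -> roots r_1 = -1/3, r_2 = -2/3.
Take r = r_1 = -1/3. Let y(x) = x^r sum_{n>=0} a_n x^n with a_0 = 1.
Substitute y = x^r sum a_n x^n and match x^{r+n}. The recurrence is
  D(n) a_n + 1 a_{n-1} - 2 a_{n-2} = 0,  where D(n) = (r+n)(r+n-1) + (2)(r+n) + (2/9).
  a_n = [-1 a_{n-1} + 2 a_{n-2}] / D(n).
Since the indicial polynomial factors as (r - r_1)(r - r_2), D(n) = (r_1 + n - r_1)(r_1 + n - r_2) = n(n + 1/3).
Evaluating step by step (a_0 = 1):
  n = 1: D(1) = 1(1 + 1/3) = 4/3; numerator = -1(1) = -1; a_1 = (-1)/(4/3) = -3/4
  n = 2: D(2) = 2(2 + 1/3) = 14/3; numerator = -1(-3/4) + 2(1) = 11/4; a_2 = (11/4)/(14/3) = 33/56
  n = 3: D(3) = 3(3 + 1/3) = 10; numerator = -1(33/56) + 2(-3/4) = -117/56; a_3 = (-117/56)/(10) = -117/560

r = -1/3; a_0 = 1; a_1 = -3/4; a_2 = 33/56; a_3 = -117/560


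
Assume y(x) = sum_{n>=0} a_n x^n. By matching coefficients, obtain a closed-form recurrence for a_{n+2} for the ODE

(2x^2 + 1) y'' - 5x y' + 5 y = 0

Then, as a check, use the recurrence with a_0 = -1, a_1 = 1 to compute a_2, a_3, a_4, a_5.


Substitute y = sum_n a_n x^n.
(1 + 2 x^2) y'' contributes (n+2)(n+1) a_{n+2} + 2 n(n-1) a_n at x^n.
-5 x y'(x) contributes -5 n a_n at x^n.
5 y(x) contributes 5 a_n at x^n.
Matching x^n: (n+2)(n+1) a_{n+2} + (2 n(n-1) - 5 n + 5) a_n = 0.
Thus a_{n+2} = (-2 n(n-1) + 5 n - 5) / ((n+1)(n+2)) * a_n.

Check with a_0 = -1, a_1 = 1 (apply the recurrence for n = 0, 1, 2, 3): a_0 = -1, a_1 = 1, a_2 = 5/2, a_3 = 0, a_4 = 5/24, a_5 = 0.

a_(n+2) = (-2 n(n-1) + 5 n - 5) / ((n+1)(n+2)) * a_n; check: a_0 = -1, a_1 = 1, a_2 = 5/2, a_3 = 0, a_4 = 5/24, a_5 = 0


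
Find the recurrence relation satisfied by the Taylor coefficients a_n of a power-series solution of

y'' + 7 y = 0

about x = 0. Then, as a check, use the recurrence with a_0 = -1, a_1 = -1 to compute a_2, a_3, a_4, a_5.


Substitute y = sum_n a_n x^n into y'' + (const) y = 0.
y''(x) = sum_{n>=0} (n+2)(n+1) a_{n+2} x^n.
The ODE becomes sum_n [(n+2)(n+1) a_{n+2} + 7 a_n] x^n = 0.
Setting each coefficient to zero gives the recurrence:
  (n+2)(n+1) a_{n+2} + 7 a_n = 0,
  a_{n+2} = -7 / ((n+1)(n+2)) a_n.

Check with a_0 = -1, a_1 = -1 (apply the recurrence for n = 0, 1, 2, 3): a_0 = -1, a_1 = -1, a_2 = 7/2, a_3 = 7/6, a_4 = -49/24, a_5 = -49/120.

a_{n+2} = -7/((n+1)(n+2)) * a_n; check: a_0 = -1, a_1 = -1, a_2 = 7/2, a_3 = 7/6, a_4 = -49/24, a_5 = -49/120


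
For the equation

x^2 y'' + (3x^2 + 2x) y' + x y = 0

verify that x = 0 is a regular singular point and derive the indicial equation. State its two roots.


Divide by x^2 to reach normal form y'' + P_1(x) y' + P_2(x) y = 0 with P_1(x) = 3 + 2/x and P_2(x) = 1/x.
x = 0 is a singular point because the y'-coefficient 3 + 2/x has a pole at x = 0 and the y-coefficient 1/x has a pole at x = 0.
It is a regular singular point because x P_1(x) = p(x) = 3x + 2 and x^2 P_2(x) = q(x) = x are polynomials, hence analytic at x = 0.
p(0) = 2,  q(0) = 0.
Indicial equation: r(r-1) + p(0) r + q(0) = 0, i.e. r^2 + (p(0) - 1) r + q(0) = 0, i.e. r^2 + 1 r = 0.
Discriminant: (1)^2 - 4(0) = 1, so r = (-1 ± 1)/2.
Solving: r_1 = 0, r_2 = -1.

indicial: r^2 + 1 r = 0; roots r_1 = 0, r_2 = -1


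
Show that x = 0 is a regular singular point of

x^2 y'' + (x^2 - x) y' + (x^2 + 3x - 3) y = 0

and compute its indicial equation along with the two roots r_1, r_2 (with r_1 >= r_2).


Divide by x^2 to reach normal form y'' + P_1(x) y' + P_2(x) y = 0 with P_1(x) = 1 - 1/x and P_2(x) = 1 + 3/x - 3/x^2.
x = 0 is a singular point because the y'-coefficient 1 - 1/x has a pole at x = 0 and the y-coefficient 1 + 3/x - 3/x^2 has a pole at x = 0.
It is a regular singular point because x P_1(x) = p(x) = x - 1 and x^2 P_2(x) = q(x) = x^2 + 3x - 3 are polynomials, hence analytic at x = 0.
p(0) = -1,  q(0) = -3.
Indicial equation: r(r-1) + p(0) r + q(0) = 0, i.e. r^2 + (p(0) - 1) r + q(0) = 0, i.e. r^2 - 2 r - 3 = 0.
Discriminant: (-2)^2 - 4(-3) = 16, so r = (2 ± 4)/2.
Solving: r_1 = 3, r_2 = -1.

indicial: r^2 - 2 r - 3 = 0; roots r_1 = 3, r_2 = -1


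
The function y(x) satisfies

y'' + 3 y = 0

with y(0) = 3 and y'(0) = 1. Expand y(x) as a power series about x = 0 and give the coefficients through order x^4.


Ansatz: y(x) = sum_{n>=0} a_n x^n, so y'(x) = sum_{n>=1} n a_n x^(n-1) and y''(x) = sum_{n>=2} n(n-1) a_n x^(n-2).
Substitute into P(x) y'' + Q(x) y' + R(x) y = 0 with P(x) = 1, Q(x) = 0, R(x) = 3, and match powers of x.
Initial conditions: a_0 = 3, a_1 = 1.
Setting the coefficient of each power of x to zero and solving order by order (substituting the coefficients already found):
  x^0: 2 a_2 + 3 a_0 = 0  ->  2 a_2 = -3 a_0 = -9  ->  a_2 = -9/2
  x^1: 6 a_3 + 3 a_1 = 0  ->  6 a_3 = -3 a_1 = -3  ->  a_3 = -1/2
  x^2: 12 a_4 + 3 a_2 = 0  ->  12 a_4 = -3 a_2 = 27/2  ->  a_4 = 9/8
Truncated series: y(x) = 3 + x - (9/2) x^2 - (1/2) x^3 + (9/8) x^4 + O(x^5).

a_0 = 3; a_1 = 1; a_2 = -9/2; a_3 = -1/2; a_4 = 9/8


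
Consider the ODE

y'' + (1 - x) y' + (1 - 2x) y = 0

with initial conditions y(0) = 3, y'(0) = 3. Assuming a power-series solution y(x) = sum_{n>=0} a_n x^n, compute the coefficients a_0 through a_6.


Ansatz: y(x) = sum_{n>=0} a_n x^n, so y'(x) = sum_{n>=1} n a_n x^(n-1) and y''(x) = sum_{n>=2} n(n-1) a_n x^(n-2).
Substitute into P(x) y'' + Q(x) y' + R(x) y = 0 with P(x) = 1, Q(x) = 1 - x, R(x) = 1 - 2x, and match powers of x.
Initial conditions: a_0 = 3, a_1 = 3.
Setting the coefficient of each power of x to zero and solving order by order (substituting the coefficients already found):
  x^0: 2 a_2 + a_1 + a_0 = 0  ->  2 a_2 = -a_1 - a_0 = -6  ->  a_2 = -3
  x^1: 6 a_3 + 2 a_2 - 2 a_0 = 0  ->  6 a_3 = -2 a_2 + 2 a_0 = 12  ->  a_3 = 2
  x^2: 12 a_4 + 3 a_3 - a_2 - 2 a_1 = 0  ->  12 a_4 = -3 a_3 + a_2 + 2 a_1 = -3  ->  a_4 = -1/4
  x^3: 20 a_5 + 4 a_4 - 2 a_3 - 2 a_2 = 0  ->  20 a_5 = -4 a_4 + 2 a_3 + 2 a_2 = -1  ->  a_5 = -1/20
  x^4: 30 a_6 + 5 a_5 - 3 a_4 - 2 a_3 = 0  ->  30 a_6 = -5 a_5 + 3 a_4 + 2 a_3 = 7/2  ->  a_6 = 7/60
Truncated series: y(x) = 3 + 3 x - 3 x^2 + 2 x^3 - (1/4) x^4 - (1/20) x^5 + (7/60) x^6 + O(x^7).

a_0 = 3; a_1 = 3; a_2 = -3; a_3 = 2; a_4 = -1/4; a_5 = -1/20; a_6 = 7/60


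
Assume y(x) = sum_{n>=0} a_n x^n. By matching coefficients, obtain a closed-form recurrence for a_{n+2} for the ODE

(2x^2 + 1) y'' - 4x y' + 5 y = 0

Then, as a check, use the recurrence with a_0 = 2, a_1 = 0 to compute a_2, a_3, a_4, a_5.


Substitute y = sum_n a_n x^n.
(1 + 2 x^2) y'' contributes (n+2)(n+1) a_{n+2} + 2 n(n-1) a_n at x^n.
-4 x y'(x) contributes -4 n a_n at x^n.
5 y(x) contributes 5 a_n at x^n.
Matching x^n: (n+2)(n+1) a_{n+2} + (2 n(n-1) - 4 n + 5) a_n = 0.
Thus a_{n+2} = (-2 n(n-1) + 4 n - 5) / ((n+1)(n+2)) * a_n.

Check with a_0 = 2, a_1 = 0 (apply the recurrence for n = 0, 1, 2, 3): a_0 = 2, a_1 = 0, a_2 = -5, a_3 = 0, a_4 = 5/12, a_5 = 0.

a_(n+2) = (-2 n(n-1) + 4 n - 5) / ((n+1)(n+2)) * a_n; check: a_0 = 2, a_1 = 0, a_2 = -5, a_3 = 0, a_4 = 5/12, a_5 = 0


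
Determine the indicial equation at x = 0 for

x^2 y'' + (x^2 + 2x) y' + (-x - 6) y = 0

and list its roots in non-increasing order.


Divide by x^2 to reach normal form y'' + P_1(x) y' + P_2(x) y = 0 with P_1(x) = 1 + 2/x and P_2(x) = -1/x - 6/x^2.
x = 0 is a singular point because the y'-coefficient 1 + 2/x has a pole at x = 0 and the y-coefficient -1/x - 6/x^2 has a pole at x = 0.
It is a regular singular point because x P_1(x) = p(x) = x + 2 and x^2 P_2(x) = q(x) = -x - 6 are polynomials, hence analytic at x = 0.
p(0) = 2,  q(0) = -6.
Indicial equation: r(r-1) + p(0) r + q(0) = 0, i.e. r^2 + (p(0) - 1) r + q(0) = 0, i.e. r^2 + 1 r - 6 = 0.
Discriminant: (1)^2 - 4(-6) = 25, so r = (-1 ± 5)/2.
Solving: r_1 = 2, r_2 = -3.

indicial: r^2 + 1 r - 6 = 0; roots r_1 = 2, r_2 = -3


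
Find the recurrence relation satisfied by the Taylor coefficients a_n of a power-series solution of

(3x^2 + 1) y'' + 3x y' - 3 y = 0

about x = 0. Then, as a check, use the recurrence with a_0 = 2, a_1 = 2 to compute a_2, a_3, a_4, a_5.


Substitute y = sum_n a_n x^n.
(1 + 3 x^2) y'' contributes (n+2)(n+1) a_{n+2} + 3 n(n-1) a_n at x^n.
3 x y'(x) contributes 3 n a_n at x^n.
-3 y(x) contributes -3 a_n at x^n.
Matching x^n: (n+2)(n+1) a_{n+2} + (3 n(n-1) + 3 n - 3) a_n = 0.
Thus a_{n+2} = (-3 n(n-1) - 3 n + 3) / ((n+1)(n+2)) * a_n.

Check with a_0 = 2, a_1 = 2 (apply the recurrence for n = 0, 1, 2, 3): a_0 = 2, a_1 = 2, a_2 = 3, a_3 = 0, a_4 = -9/4, a_5 = 0.

a_(n+2) = (-3 n(n-1) - 3 n + 3) / ((n+1)(n+2)) * a_n; check: a_0 = 2, a_1 = 2, a_2 = 3, a_3 = 0, a_4 = -9/4, a_5 = 0


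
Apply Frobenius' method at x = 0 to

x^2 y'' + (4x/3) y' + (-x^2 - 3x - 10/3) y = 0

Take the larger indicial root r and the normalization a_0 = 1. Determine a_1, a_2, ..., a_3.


Write in Frobenius form y'' + (p(x)/x) y' + (q(x)/x^2) y = 0:
  p(x) = 4/3,  q(x) = -x^2 - 3x - 10/3.
Indicial equation: r(r-1) + (4/3) r + (-10/3) = 0 -> roots r_1 = 5/3, r_2 = -2.
Take r = r_1 = 5/3. Let y(x) = x^r sum_{n>=0} a_n x^n with a_0 = 1.
Substitute y = x^r sum a_n x^n and match x^{r+n}. The recurrence is
  D(n) a_n - 3 a_{n-1} - 1 a_{n-2} = 0,  where D(n) = (r+n)(r+n-1) + (4/3)(r+n) + (-10/3).
  a_n = [3 a_{n-1} + 1 a_{n-2}] / D(n).
Since the indicial polynomial factors as (r - r_1)(r - r_2), D(n) = (r_1 + n - r_1)(r_1 + n - r_2) = n(n + 11/3).
Evaluating step by step (a_0 = 1):
  n = 1: D(1) = 1(1 + 11/3) = 14/3; numerator = 3(1) = 3; a_1 = (3)/(14/3) = 9/14
  n = 2: D(2) = 2(2 + 11/3) = 34/3; numerator = 3(9/14) + 1(1) = 41/14; a_2 = (41/14)/(34/3) = 123/476
  n = 3: D(3) = 3(3 + 11/3) = 20; numerator = 3(123/476) + 1(9/14) = 675/476; a_3 = (675/476)/(20) = 135/1904

r = 5/3; a_0 = 1; a_1 = 9/14; a_2 = 123/476; a_3 = 135/1904


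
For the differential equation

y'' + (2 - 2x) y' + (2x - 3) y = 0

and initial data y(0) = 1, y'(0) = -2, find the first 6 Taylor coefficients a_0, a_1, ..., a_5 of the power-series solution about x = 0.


Ansatz: y(x) = sum_{n>=0} a_n x^n, so y'(x) = sum_{n>=1} n a_n x^(n-1) and y''(x) = sum_{n>=2} n(n-1) a_n x^(n-2).
Substitute into P(x) y'' + Q(x) y' + R(x) y = 0 with P(x) = 1, Q(x) = 2 - 2x, R(x) = 2x - 3, and match powers of x.
Initial conditions: a_0 = 1, a_1 = -2.
Setting the coefficient of each power of x to zero and solving order by order (substituting the coefficients already found):
  x^0: 2 a_2 + 2 a_1 - 3 a_0 = 0  ->  2 a_2 = -2 a_1 + 3 a_0 = 7  ->  a_2 = 7/2
  x^1: 6 a_3 + 4 a_2 - 5 a_1 + 2 a_0 = 0  ->  6 a_3 = -4 a_2 + 5 a_1 - 2 a_0 = -26  ->  a_3 = -13/3
  x^2: 12 a_4 + 6 a_3 - 7 a_2 + 2 a_1 = 0  ->  12 a_4 = -6 a_3 + 7 a_2 - 2 a_1 = 109/2  ->  a_4 = 109/24
  x^3: 20 a_5 + 8 a_4 - 9 a_3 + 2 a_2 = 0  ->  20 a_5 = -8 a_4 + 9 a_3 - 2 a_2 = -247/3  ->  a_5 = -247/60
Truncated series: y(x) = 1 - 2 x + (7/2) x^2 - (13/3) x^3 + (109/24) x^4 - (247/60) x^5 + O(x^6).

a_0 = 1; a_1 = -2; a_2 = 7/2; a_3 = -13/3; a_4 = 109/24; a_5 = -247/60


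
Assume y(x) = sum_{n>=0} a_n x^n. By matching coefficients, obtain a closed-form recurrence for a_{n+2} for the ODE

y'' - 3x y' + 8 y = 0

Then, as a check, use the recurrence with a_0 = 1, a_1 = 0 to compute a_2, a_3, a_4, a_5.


Substitute y = sum_n a_n x^n.
y''(x) has coefficient (n+2)(n+1) a_{n+2} at x^n;
-3 x y'(x) has coefficient -3 n a_n at x^n (shift);
8 y(x) has coefficient 8 a_n at x^n.
Matching x^n: (n+2)(n+1) a_{n+2} + (-3n + 8) a_n = 0.
Thus a_{n+2} = (3n - 8) / ((n+1)(n+2)) * a_n.

Check with a_0 = 1, a_1 = 0 (apply the recurrence for n = 0, 1, 2, 3): a_0 = 1, a_1 = 0, a_2 = -4, a_3 = 0, a_4 = 2/3, a_5 = 0.

a_(n+2) = (3n - 8) / ((n+1)(n+2)) * a_n; check: a_0 = 1, a_1 = 0, a_2 = -4, a_3 = 0, a_4 = 2/3, a_5 = 0


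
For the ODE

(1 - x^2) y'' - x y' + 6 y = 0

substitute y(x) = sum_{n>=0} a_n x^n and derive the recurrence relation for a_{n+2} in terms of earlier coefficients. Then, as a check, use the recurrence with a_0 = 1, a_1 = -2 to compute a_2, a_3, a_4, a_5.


Substitute y = sum_n a_n x^n.
(1 - 1 x^2) y'' contributes (n+2)(n+1) a_{n+2} - n(n-1) a_n at x^n.
-x y'(x) contributes -n a_n at x^n.
6 y(x) contributes 6 a_n at x^n.
Matching x^n: (n+2)(n+1) a_{n+2} + (-n(n-1) - n + 6) a_n = 0.
Thus a_{n+2} = (n(n-1) + n - 6) / ((n+1)(n+2)) * a_n.

Check with a_0 = 1, a_1 = -2 (apply the recurrence for n = 0, 1, 2, 3): a_0 = 1, a_1 = -2, a_2 = -3, a_3 = 5/3, a_4 = 1/2, a_5 = 1/4.

a_(n+2) = (n(n-1) + n - 6) / ((n+1)(n+2)) * a_n; check: a_0 = 1, a_1 = -2, a_2 = -3, a_3 = 5/3, a_4 = 1/2, a_5 = 1/4


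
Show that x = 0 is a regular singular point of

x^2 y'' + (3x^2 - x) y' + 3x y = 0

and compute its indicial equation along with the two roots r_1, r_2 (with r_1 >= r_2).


Divide by x^2 to reach normal form y'' + P_1(x) y' + P_2(x) y = 0 with P_1(x) = 3 - 1/x and P_2(x) = 3/x.
x = 0 is a singular point because the y'-coefficient 3 - 1/x has a pole at x = 0 and the y-coefficient 3/x has a pole at x = 0.
It is a regular singular point because x P_1(x) = p(x) = 3x - 1 and x^2 P_2(x) = q(x) = 3x are polynomials, hence analytic at x = 0.
p(0) = -1,  q(0) = 0.
Indicial equation: r(r-1) + p(0) r + q(0) = 0, i.e. r^2 + (p(0) - 1) r + q(0) = 0, i.e. r^2 - 2 r = 0.
Discriminant: (-2)^2 - 4(0) = 4, so r = (2 ± 2)/2.
Solving: r_1 = 2, r_2 = 0.

indicial: r^2 - 2 r = 0; roots r_1 = 2, r_2 = 0


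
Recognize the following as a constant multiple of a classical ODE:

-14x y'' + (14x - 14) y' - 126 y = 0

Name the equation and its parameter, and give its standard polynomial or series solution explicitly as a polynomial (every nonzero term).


All three coefficients share the factor -14; dividing through by -14 gives  x y'' + (1 - x) y' + 9 y = 0.
This matches the Laguerre equation x y'' + (1 - x) y' + n y = 0 with n = 9; the polynomial solution is L_9(x).
With y = sum_k a_k x^k, matching x^k gives (k+1)k a_{k+1} + (k+1) a_{k+1} - k a_k + n a_k = 0, i.e. (k+1)^2 a_{k+1} = (k - n) a_k = (k - 9) a_k. The right side vanishes at k = 9, so the series terminates at degree 9.
Standard normalization L_n(0) = 1 gives a_0 = 1. Work upward with a_{k+1} = (k - 9) a_k / (k+1)^2:
  a_1 = (0 - 9)(1) / 1^2 = -9/1 = -9
  a_2 = (1 - 9)(-9) / 2^2 = 72/4 = 18
  a_3 = (2 - 9)(18) / 3^2 = -126/9 = -14
  a_4 = (3 - 9)(-14) / 4^2 = 84/16 = 21/4
  a_5 = (4 - 9)(21/4) / 5^2 = (-105/4)/25 = -21/20
  a_6 = (5 - 9)(-21/20) / 6^2 = (21/5)/36 = 7/60
  a_7 = (6 - 9)(7/60) / 7^2 = (-7/20)/49 = -1/140
  a_8 = (7 - 9)(-1/140) / 8^2 = (1/70)/64 = 1/4480
  a_9 = (8 - 9)(1/4480) / 9^2 = (-1/4480)/81 = -1/362880
Hence L_9(x) = -x^9/362880 + x^8/4480 - x^7/140 + 7 x^6/60 - 21 x^5/20 + 21 x^4/4 - 14 x^3 + 18 x^2 - 9 x + 1.

L_9(x); series = -x^9/362880 + x^8/4480 - x^7/140 + 7 x^6/60 - 21 x^5/20 + 21 x^4/4 - 14 x^3 + 18 x^2 - 9 x + 1


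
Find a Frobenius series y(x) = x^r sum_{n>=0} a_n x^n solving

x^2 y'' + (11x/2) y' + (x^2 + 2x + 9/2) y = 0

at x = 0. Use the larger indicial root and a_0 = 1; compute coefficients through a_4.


Write in Frobenius form y'' + (p(x)/x) y' + (q(x)/x^2) y = 0:
  p(x) = 11/2,  q(x) = x^2 + 2x + 9/2.
Indicial equation: r(r-1) + (11/2) r + (9/2) = 0 -> roots r_1 = -3/2, r_2 = -3.
Take r = r_1 = -3/2. Let y(x) = x^r sum_{n>=0} a_n x^n with a_0 = 1.
Substitute y = x^r sum a_n x^n and match x^{r+n}. The recurrence is
  D(n) a_n + 2 a_{n-1} + 1 a_{n-2} = 0,  where D(n) = (r+n)(r+n-1) + (11/2)(r+n) + (9/2).
  a_n = [-2 a_{n-1} - 1 a_{n-2}] / D(n).
Since the indicial polynomial factors as (r - r_1)(r - r_2), D(n) = (r_1 + n - r_1)(r_1 + n - r_2) = n(n + 3/2).
Evaluating step by step (a_0 = 1):
  n = 1: D(1) = 1(1 + 3/2) = 5/2; numerator = -2(1) = -2; a_1 = (-2)/(5/2) = -4/5
  n = 2: D(2) = 2(2 + 3/2) = 7; numerator = -2(-4/5) - 1(1) = 3/5; a_2 = (3/5)/(7) = 3/35
  n = 3: D(3) = 3(3 + 3/2) = 27/2; numerator = -2(3/35) - 1(-4/5) = 22/35; a_3 = (22/35)/(27/2) = 44/945
  n = 4: D(4) = 4(4 + 3/2) = 22; numerator = -2(44/945) - 1(3/35) = -169/945; a_4 = (-169/945)/(22) = -169/20790

r = -3/2; a_0 = 1; a_1 = -4/5; a_2 = 3/35; a_3 = 44/945; a_4 = -169/20790


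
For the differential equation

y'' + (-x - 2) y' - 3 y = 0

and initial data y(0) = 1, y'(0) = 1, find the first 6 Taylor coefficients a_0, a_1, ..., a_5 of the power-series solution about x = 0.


Ansatz: y(x) = sum_{n>=0} a_n x^n, so y'(x) = sum_{n>=1} n a_n x^(n-1) and y''(x) = sum_{n>=2} n(n-1) a_n x^(n-2).
Substitute into P(x) y'' + Q(x) y' + R(x) y = 0 with P(x) = 1, Q(x) = -x - 2, R(x) = -3, and match powers of x.
Initial conditions: a_0 = 1, a_1 = 1.
Setting the coefficient of each power of x to zero and solving order by order (substituting the coefficients already found):
  x^0: 2 a_2 - 2 a_1 - 3 a_0 = 0  ->  2 a_2 = 2 a_1 + 3 a_0 = 5  ->  a_2 = 5/2
  x^1: 6 a_3 - 4 a_2 - 4 a_1 = 0  ->  6 a_3 = 4 a_2 + 4 a_1 = 14  ->  a_3 = 7/3
  x^2: 12 a_4 - 6 a_3 - 5 a_2 = 0  ->  12 a_4 = 6 a_3 + 5 a_2 = 53/2  ->  a_4 = 53/24
  x^3: 20 a_5 - 8 a_4 - 6 a_3 = 0  ->  20 a_5 = 8 a_4 + 6 a_3 = 95/3  ->  a_5 = 19/12
Truncated series: y(x) = 1 + x + (5/2) x^2 + (7/3) x^3 + (53/24) x^4 + (19/12) x^5 + O(x^6).

a_0 = 1; a_1 = 1; a_2 = 5/2; a_3 = 7/3; a_4 = 53/24; a_5 = 19/12


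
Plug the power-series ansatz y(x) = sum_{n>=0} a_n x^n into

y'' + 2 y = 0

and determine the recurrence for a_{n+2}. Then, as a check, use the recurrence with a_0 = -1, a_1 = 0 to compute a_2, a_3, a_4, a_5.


Substitute y = sum_n a_n x^n into y'' + (const) y = 0.
y''(x) = sum_{n>=0} (n+2)(n+1) a_{n+2} x^n.
The ODE becomes sum_n [(n+2)(n+1) a_{n+2} + 2 a_n] x^n = 0.
Setting each coefficient to zero gives the recurrence:
  (n+2)(n+1) a_{n+2} + 2 a_n = 0,
  a_{n+2} = -2 / ((n+1)(n+2)) a_n.

Check with a_0 = -1, a_1 = 0 (apply the recurrence for n = 0, 1, 2, 3): a_0 = -1, a_1 = 0, a_2 = 1, a_3 = 0, a_4 = -1/6, a_5 = 0.

a_{n+2} = -2/((n+1)(n+2)) * a_n; check: a_0 = -1, a_1 = 0, a_2 = 1, a_3 = 0, a_4 = -1/6, a_5 = 0


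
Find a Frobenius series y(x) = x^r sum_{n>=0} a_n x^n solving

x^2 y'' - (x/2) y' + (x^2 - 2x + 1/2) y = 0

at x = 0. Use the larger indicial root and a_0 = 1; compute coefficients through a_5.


Write in Frobenius form y'' + (p(x)/x) y' + (q(x)/x^2) y = 0:
  p(x) = -1/2,  q(x) = x^2 - 2x + 1/2.
Indicial equation: r(r-1) + (-1/2) r + (1/2) = 0 -> roots r_1 = 1, r_2 = 1/2.
Take r = r_1 = 1. Let y(x) = x^r sum_{n>=0} a_n x^n with a_0 = 1.
Substitute y = x^r sum a_n x^n and match x^{r+n}. The recurrence is
  D(n) a_n - 2 a_{n-1} + 1 a_{n-2} = 0,  where D(n) = (r+n)(r+n-1) + (-1/2)(r+n) + (1/2).
  a_n = [2 a_{n-1} - 1 a_{n-2}] / D(n).
Since the indicial polynomial factors as (r - r_1)(r - r_2), D(n) = (r_1 + n - r_1)(r_1 + n - r_2) = n(n + 1/2).
Evaluating step by step (a_0 = 1):
  n = 1: D(1) = 1(1 + 1/2) = 3/2; numerator = 2(1) = 2; a_1 = (2)/(3/2) = 4/3
  n = 2: D(2) = 2(2 + 1/2) = 5; numerator = 2(4/3) - 1(1) = 5/3; a_2 = (5/3)/(5) = 1/3
  n = 3: D(3) = 3(3 + 1/2) = 21/2; numerator = 2(1/3) - 1(4/3) = -2/3; a_3 = (-2/3)/(21/2) = -4/63
  n = 4: D(4) = 4(4 + 1/2) = 18; numerator = 2(-4/63) - 1(1/3) = -29/63; a_4 = (-29/63)/(18) = -29/1134
  n = 5: D(5) = 5(5 + 1/2) = 55/2; numerator = 2(-29/1134) - 1(-4/63) = 1/81; a_5 = (1/81)/(55/2) = 2/4455

r = 1; a_0 = 1; a_1 = 4/3; a_2 = 1/3; a_3 = -4/63; a_4 = -29/1134; a_5 = 2/4455


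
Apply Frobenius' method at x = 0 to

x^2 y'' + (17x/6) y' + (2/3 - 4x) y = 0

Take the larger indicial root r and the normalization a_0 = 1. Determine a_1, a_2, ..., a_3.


Write in Frobenius form y'' + (p(x)/x) y' + (q(x)/x^2) y = 0:
  p(x) = 17/6,  q(x) = 2/3 - 4x.
Indicial equation: r(r-1) + (17/6) r + (2/3) = 0 -> roots r_1 = -1/2, r_2 = -4/3.
Take r = r_1 = -1/2. Let y(x) = x^r sum_{n>=0} a_n x^n with a_0 = 1.
Substitute y = x^r sum a_n x^n and match x^{r+n}. The recurrence is
  D(n) a_n - 4 a_{n-1} = 0,  where D(n) = (r+n)(r+n-1) + (17/6)(r+n) + (2/3).
  a_n = 4 / D(n) * a_{n-1}.
Since the indicial polynomial factors as (r - r_1)(r - r_2), D(n) = (r_1 + n - r_1)(r_1 + n - r_2) = n(n + 5/6).
Evaluating step by step (a_0 = 1):
  n = 1: D(1) = 1(1 + 5/6) = 11/6; numerator = 4(1) = 4; a_1 = (4)/(11/6) = 24/11
  n = 2: D(2) = 2(2 + 5/6) = 17/3; numerator = 4(24/11) = 96/11; a_2 = (96/11)/(17/3) = 288/187
  n = 3: D(3) = 3(3 + 5/6) = 23/2; numerator = 4(288/187) = 1152/187; a_3 = (1152/187)/(23/2) = 2304/4301

r = -1/2; a_0 = 1; a_1 = 24/11; a_2 = 288/187; a_3 = 2304/4301


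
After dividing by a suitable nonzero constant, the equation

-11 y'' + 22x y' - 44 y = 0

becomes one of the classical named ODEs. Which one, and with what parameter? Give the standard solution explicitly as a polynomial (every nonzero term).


All three coefficients share the factor -11; dividing through by -11 gives  y'' - 2x y' + 4 y = 0.
This matches the Hermite equation y'' - 2x y' + 2n y = 0 with 2n = 4, so n = 2; the polynomial solution is H_2(x).
With y = sum_k a_k x^k, matching x^k gives (k+2)(k+1) a_{k+2} = 2(k - n) a_k = 2(k - 2) a_k. The right side vanishes at k = 2, so the series with the parity of 2 terminates at degree 2.
Standard normalization: leading coefficient of H_n is 2^n, so a_2 = 2^2 = 4. Work downward with a_k = (k+1)(k+2) a_{k+2} / (2(k - n)):
  a_0 = (1)(2)(4) / (2(0 - 2)) = 8/(-4) = -2
Hence H_2(x) = 4 x^2 - 2.

H_2(x); series = 4 x^2 - 2


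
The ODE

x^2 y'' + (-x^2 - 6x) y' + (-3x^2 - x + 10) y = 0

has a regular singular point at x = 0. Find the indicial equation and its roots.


Divide by x^2 to reach normal form y'' + P_1(x) y' + P_2(x) y = 0 with P_1(x) = -1 - 6/x and P_2(x) = -3 - 1/x + 10/x^2.
x = 0 is a singular point because the y'-coefficient -1 - 6/x has a pole at x = 0 and the y-coefficient -3 - 1/x + 10/x^2 has a pole at x = 0.
It is a regular singular point because x P_1(x) = p(x) = -x - 6 and x^2 P_2(x) = q(x) = -3x^2 - x + 10 are polynomials, hence analytic at x = 0.
p(0) = -6,  q(0) = 10.
Indicial equation: r(r-1) + p(0) r + q(0) = 0, i.e. r^2 + (p(0) - 1) r + q(0) = 0, i.e. r^2 - 7 r + 10 = 0.
Discriminant: (-7)^2 - 4(10) = 9, so r = (7 ± 3)/2.
Solving: r_1 = 5, r_2 = 2.

indicial: r^2 - 7 r + 10 = 0; roots r_1 = 5, r_2 = 2


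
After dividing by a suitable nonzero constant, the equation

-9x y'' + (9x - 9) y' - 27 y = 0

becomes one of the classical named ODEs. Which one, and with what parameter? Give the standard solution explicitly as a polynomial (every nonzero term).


All three coefficients share the factor -9; dividing through by -9 gives  x y'' + (1 - x) y' + 3 y = 0.
This matches the Laguerre equation x y'' + (1 - x) y' + n y = 0 with n = 3; the polynomial solution is L_3(x).
With y = sum_k a_k x^k, matching x^k gives (k+1)k a_{k+1} + (k+1) a_{k+1} - k a_k + n a_k = 0, i.e. (k+1)^2 a_{k+1} = (k - n) a_k = (k - 3) a_k. The right side vanishes at k = 3, so the series terminates at degree 3.
Standard normalization L_n(0) = 1 gives a_0 = 1. Work upward with a_{k+1} = (k - 3) a_k / (k+1)^2:
  a_1 = (0 - 3)(1) / 1^2 = -3/1 = -3
  a_2 = (1 - 3)(-3) / 2^2 = 6/4 = 3/2
  a_3 = (2 - 3)(3/2) / 3^2 = (-3/2)/9 = -1/6
Hence L_3(x) = -x^3/6 + 3 x^2/2 - 3 x + 1.

L_3(x); series = -x^3/6 + 3 x^2/2 - 3 x + 1


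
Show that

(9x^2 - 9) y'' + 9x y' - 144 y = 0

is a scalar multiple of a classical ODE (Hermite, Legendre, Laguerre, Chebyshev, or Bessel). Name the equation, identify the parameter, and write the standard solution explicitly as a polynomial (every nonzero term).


All three coefficients share the factor -9; dividing through by -9 gives  (1 - x^2) y'' - x y' + 16 y = 0.
This matches the Chebyshev equation (1 - x^2) y'' - x y' + n^2 y = 0 (note the -x y' term, not -2x y') with n^2 = 16, so n = 4; the polynomial solution is T_4(x).
With y = sum_k a_k x^k, matching x^k gives (k+2)(k+1) a_{k+2} = (k^2 - n^2) a_k = (k - 4)(k + 4) a_k. The right side vanishes at k = 4, so the series with the parity of 4 terminates at degree 4.
Standard normalization: leading coefficient of T_n is 2^(n-1), so a_4 = 2^3 = 8. Work downward with a_k = (k+1)(k+2) a_{k+2} / ((k - 4)(k + 4)):
  a_2 = (3)(4)(8) / ((2 - 4)(2 + 4)) = 96/(-12) = -8
  a_0 = (1)(2)(-8) / ((0 - 4)(0 + 4)) = -16/(-16) = 1
Hence T_4(x) = 8 x^4 - 8 x^2 + 1.

T_4(x); series = 8 x^4 - 8 x^2 + 1


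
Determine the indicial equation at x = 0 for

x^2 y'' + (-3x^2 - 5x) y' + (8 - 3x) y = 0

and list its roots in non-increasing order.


Divide by x^2 to reach normal form y'' + P_1(x) y' + P_2(x) y = 0 with P_1(x) = -3 - 5/x and P_2(x) = -3/x + 8/x^2.
x = 0 is a singular point because the y'-coefficient -3 - 5/x has a pole at x = 0 and the y-coefficient -3/x + 8/x^2 has a pole at x = 0.
It is a regular singular point because x P_1(x) = p(x) = -3x - 5 and x^2 P_2(x) = q(x) = 8 - 3x are polynomials, hence analytic at x = 0.
p(0) = -5,  q(0) = 8.
Indicial equation: r(r-1) + p(0) r + q(0) = 0, i.e. r^2 + (p(0) - 1) r + q(0) = 0, i.e. r^2 - 6 r + 8 = 0.
Discriminant: (-6)^2 - 4(8) = 4, so r = (6 ± 2)/2.
Solving: r_1 = 4, r_2 = 2.

indicial: r^2 - 6 r + 8 = 0; roots r_1 = 4, r_2 = 2


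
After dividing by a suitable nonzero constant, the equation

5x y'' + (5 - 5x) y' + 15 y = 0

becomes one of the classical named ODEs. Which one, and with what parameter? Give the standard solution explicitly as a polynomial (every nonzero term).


All three coefficients share the factor 5; dividing through by 5 gives  x y'' + (1 - x) y' + 3 y = 0.
This matches the Laguerre equation x y'' + (1 - x) y' + n y = 0 with n = 3; the polynomial solution is L_3(x).
With y = sum_k a_k x^k, matching x^k gives (k+1)k a_{k+1} + (k+1) a_{k+1} - k a_k + n a_k = 0, i.e. (k+1)^2 a_{k+1} = (k - n) a_k = (k - 3) a_k. The right side vanishes at k = 3, so the series terminates at degree 3.
Standard normalization L_n(0) = 1 gives a_0 = 1. Work upward with a_{k+1} = (k - 3) a_k / (k+1)^2:
  a_1 = (0 - 3)(1) / 1^2 = -3/1 = -3
  a_2 = (1 - 3)(-3) / 2^2 = 6/4 = 3/2
  a_3 = (2 - 3)(3/2) / 3^2 = (-3/2)/9 = -1/6
Hence L_3(x) = -x^3/6 + 3 x^2/2 - 3 x + 1.

L_3(x); series = -x^3/6 + 3 x^2/2 - 3 x + 1


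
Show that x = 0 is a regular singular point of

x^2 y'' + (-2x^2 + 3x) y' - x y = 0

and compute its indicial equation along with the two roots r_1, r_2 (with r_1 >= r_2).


Divide by x^2 to reach normal form y'' + P_1(x) y' + P_2(x) y = 0 with P_1(x) = -2 + 3/x and P_2(x) = -1/x.
x = 0 is a singular point because the y'-coefficient -2 + 3/x has a pole at x = 0 and the y-coefficient -1/x has a pole at x = 0.
It is a regular singular point because x P_1(x) = p(x) = 3 - 2x and x^2 P_2(x) = q(x) = -x are polynomials, hence analytic at x = 0.
p(0) = 3,  q(0) = 0.
Indicial equation: r(r-1) + p(0) r + q(0) = 0, i.e. r^2 + (p(0) - 1) r + q(0) = 0, i.e. r^2 + 2 r = 0.
Discriminant: (2)^2 - 4(0) = 4, so r = (-2 ± 2)/2.
Solving: r_1 = 0, r_2 = -2.

indicial: r^2 + 2 r = 0; roots r_1 = 0, r_2 = -2


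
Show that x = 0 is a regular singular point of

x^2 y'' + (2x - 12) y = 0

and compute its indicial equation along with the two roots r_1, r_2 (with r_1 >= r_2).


Divide by x^2 to reach normal form y'' + P_1(x) y' + P_2(x) y = 0 with P_1(x) = 0 and P_2(x) = 2/x - 12/x^2.
x = 0 is a singular point because the y-coefficient 2/x - 12/x^2 has a pole at x = 0.
It is a regular singular point because x P_1(x) = p(x) = 0 and x^2 P_2(x) = q(x) = 2x - 12 are polynomials, hence analytic at x = 0.
p(0) = 0,  q(0) = -12.
Indicial equation: r(r-1) + p(0) r + q(0) = 0, i.e. r^2 + (p(0) - 1) r + q(0) = 0, i.e. r^2 - 1 r - 12 = 0.
Discriminant: (-1)^2 - 4(-12) = 49, so r = (1 ± 7)/2.
Solving: r_1 = 4, r_2 = -3.

indicial: r^2 - 1 r - 12 = 0; roots r_1 = 4, r_2 = -3


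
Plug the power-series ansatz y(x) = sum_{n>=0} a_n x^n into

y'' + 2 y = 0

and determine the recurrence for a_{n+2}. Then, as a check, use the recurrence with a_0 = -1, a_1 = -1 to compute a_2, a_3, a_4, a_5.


Substitute y = sum_n a_n x^n into y'' + (const) y = 0.
y''(x) = sum_{n>=0} (n+2)(n+1) a_{n+2} x^n.
The ODE becomes sum_n [(n+2)(n+1) a_{n+2} + 2 a_n] x^n = 0.
Setting each coefficient to zero gives the recurrence:
  (n+2)(n+1) a_{n+2} + 2 a_n = 0,
  a_{n+2} = -2 / ((n+1)(n+2)) a_n.

Check with a_0 = -1, a_1 = -1 (apply the recurrence for n = 0, 1, 2, 3): a_0 = -1, a_1 = -1, a_2 = 1, a_3 = 1/3, a_4 = -1/6, a_5 = -1/30.

a_{n+2} = -2/((n+1)(n+2)) * a_n; check: a_0 = -1, a_1 = -1, a_2 = 1, a_3 = 1/3, a_4 = -1/6, a_5 = -1/30
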